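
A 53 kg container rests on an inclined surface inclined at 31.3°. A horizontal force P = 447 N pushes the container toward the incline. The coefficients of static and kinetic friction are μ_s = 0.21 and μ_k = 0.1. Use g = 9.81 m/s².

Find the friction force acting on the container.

The horizontal push has a component P sin θ into the surface, so N = m g cos θ + P sin θ = 444.3 + 232.2 = 676.5 N.
Parallel to the incline: P cos θ − m g sin θ = 381.9 − 270.1 = 111.8 N; the friction needed to balance this is 111.8 N acting down the slope.
Maximum static friction: μ_s N = 0.21 × 676.5 = 142.1 N.
|f_req| = 111.8 ≤ 142.1 N → the container is in equilibrium; friction equals the required value.

f ≈ 112 N (down the incline)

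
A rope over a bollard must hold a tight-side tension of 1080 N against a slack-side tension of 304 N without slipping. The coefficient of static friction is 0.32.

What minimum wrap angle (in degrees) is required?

β_min ≈ 227°

T₂/T₁ = e^{μβ} → β = ln(T₂/T₁)/μ.
β = ln(1080/304)/0.32 = 1.268/0.32 = 3.962 rad.
In degrees: β = 3.962 × 180/π = 227°.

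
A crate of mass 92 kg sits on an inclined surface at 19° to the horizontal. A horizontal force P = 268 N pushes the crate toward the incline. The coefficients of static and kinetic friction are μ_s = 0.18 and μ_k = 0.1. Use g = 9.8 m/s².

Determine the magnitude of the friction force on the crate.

f ≈ 40.1 N (up the incline)

The horizontal push has a component P sin θ into the surface, so N = m g cos θ + P sin θ = 852.5 + 87.25 = 939.7 N.
Along the incline, the net driving force (taking up-slope positive) is P cos θ − m g sin θ = 253.4 − 293.5 = -40.13 N, so equilibrium requires friction f = 40.13 N (up-slope).
Maximum static friction: μ_s N = 0.18 × 939.7 = 169.2 N.
Since 40.13 N is within the 169.2 N limit, the crate stays put and friction is exactly 40.1 N.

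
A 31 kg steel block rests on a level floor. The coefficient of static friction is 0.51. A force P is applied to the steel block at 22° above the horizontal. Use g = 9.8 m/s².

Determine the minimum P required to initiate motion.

N = m g − P sin α (the pull lifts the steel block).
At impending slip, P cos α = μ_s N = μ_s (m g − P sin α).
Solving: P (cos α + μ_s sin α) = μ_s m g → P = 0.51×304/(cos 22° + 0.51 sin 22°) = 155/1.118 = 139 N.

P ≈ 139 N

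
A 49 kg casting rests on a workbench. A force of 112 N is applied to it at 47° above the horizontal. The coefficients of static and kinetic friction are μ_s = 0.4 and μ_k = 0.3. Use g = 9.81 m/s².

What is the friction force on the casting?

f ≈ 76.4 N

N = m g − P sin α = 480.7 − 112×sin 47° = 398.8 N.
For equilibrium, f = P cos α = 112×cos 47° = 76.38 N.
The static-friction limit is μ_s N = 159.5 N.
76.38 ≤ 159.5 N → static; friction equals the required 76.4 N.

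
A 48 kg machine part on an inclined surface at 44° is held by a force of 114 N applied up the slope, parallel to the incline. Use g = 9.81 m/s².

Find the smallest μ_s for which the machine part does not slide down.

μ_s,min ≈ 0.629

N = m g cos θ = 338.7 N.
Friction must make up the shortfall along the incline: f = m g sin θ − P = 327.1 − 114 = 213.1 N.
At the threshold f = μ_s N, so μ_s,min = 213.1/338.7 = 0.629.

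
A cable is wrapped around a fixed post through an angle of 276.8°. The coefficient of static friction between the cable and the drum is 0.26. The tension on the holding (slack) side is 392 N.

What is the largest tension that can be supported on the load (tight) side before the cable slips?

T_max ≈ 1380 N

At impending slip the capstan equation gives T₂/T₁ = e^{μβ} with β in radians.
β = 276.8° × π/180 = 4.831 rad.
e^{μβ} = e^{0.26×4.831} = 3.512.
T₂ = T₁ · e^{μβ} = 392 × 3.512 = 1380 N.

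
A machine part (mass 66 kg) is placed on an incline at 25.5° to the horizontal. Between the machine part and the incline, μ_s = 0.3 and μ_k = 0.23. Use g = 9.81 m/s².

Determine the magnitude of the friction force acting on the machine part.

Perpendicular to the surface, N = m g cos θ = 66·9.81·cos 25.5° = 584.4 N.
Along the slope the weight component is m g sin θ = 278.7 N; friction must supply exactly this, acting up-slope.
The static-friction ceiling is μ_s N = 0.3 × 584.4 = 175.3 N.
|278.7| exceeds 175.3 N, so the machine part slips down-slope; friction is kinetic, f = μ_k N = 0.23×584.4 = 134 N.

f ≈ 134 N (up the incline)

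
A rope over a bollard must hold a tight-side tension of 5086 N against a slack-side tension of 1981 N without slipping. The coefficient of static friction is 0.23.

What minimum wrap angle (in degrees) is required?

β_min ≈ 235°

T₂/T₁ = e^{μβ} → β = ln(T₂/T₁)/μ.
β = ln(5086/1981)/0.23 = 0.9429/0.23 = 4.1 rad.
In degrees: β = 4.1 × 180/π = 235°.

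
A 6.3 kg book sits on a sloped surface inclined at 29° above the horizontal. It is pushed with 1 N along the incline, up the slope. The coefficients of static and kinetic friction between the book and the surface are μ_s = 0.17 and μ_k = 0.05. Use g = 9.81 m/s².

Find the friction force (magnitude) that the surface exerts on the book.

Normal force: N = m g cos θ = 6.3 × 9.81 × cos 29° = 54.05 N.
For equilibrium along the incline the friction force must supply f = m g sin θ − P = 29.96 − 1 = 28.96 N (positive meaning up-slope).
Static friction can supply at most μ_s N = 9.189 N.
|28.96| exceeds 9.189 N, so the book slips down-slope; friction is kinetic, f = μ_k N = 0.05×54.05 = 2.7 N.

f ≈ 2.7 N (up the incline)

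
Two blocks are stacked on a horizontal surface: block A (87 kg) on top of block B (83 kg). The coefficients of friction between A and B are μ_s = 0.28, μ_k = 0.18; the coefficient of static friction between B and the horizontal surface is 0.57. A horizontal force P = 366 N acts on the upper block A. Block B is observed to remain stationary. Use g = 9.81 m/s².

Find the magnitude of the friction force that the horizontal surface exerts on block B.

The normal force B exerts on A is simply A's weight, N₁ = 853.5 N.
Maximum static friction on A from B: μ_s N₁ = 0.28×853.5 = 239 N.
Since P = 366 N > 239 N, A slides on B; the A–B friction is kinetic: f₁ = μ_k N₁ = 0.18×853.5 = 154 N.
B experiences an equal 154 N forward from A (third law). B is in equilibrium, so the floor supplies f₂ = 154 N of static friction (limit μ_s(m_A+m_B)g = 950.6 N, not exceeded).

f ≈ 154 N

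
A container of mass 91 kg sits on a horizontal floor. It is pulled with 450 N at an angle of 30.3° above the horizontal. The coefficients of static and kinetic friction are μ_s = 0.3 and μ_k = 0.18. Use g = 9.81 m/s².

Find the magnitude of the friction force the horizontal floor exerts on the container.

Vertical equilibrium gives N = m g − P sin α = 665.7 N.
For equilibrium, f = P cos α = 450×cos 30.3° = 388.5 N.
μ_s N = 0.3 × 665.7 = 199.7 N.
The required friction exceeds μ_s N, so the container moves and f = μ_k N = 120 N.

f ≈ 120 N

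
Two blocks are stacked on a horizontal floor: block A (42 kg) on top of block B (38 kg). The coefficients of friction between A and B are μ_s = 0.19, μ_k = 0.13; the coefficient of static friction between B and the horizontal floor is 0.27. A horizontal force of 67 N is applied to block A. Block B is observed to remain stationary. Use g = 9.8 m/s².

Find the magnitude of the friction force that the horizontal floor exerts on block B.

f ≈ 67 N

Normal force at the A–B interface: N₁ = m_A g = 411.6 N.
Maximum static friction on A from B: μ_s N₁ = 0.19×411.6 = 78.2 N.
P = 67 N is within that limit, so A and B move together (both at rest); the A–B friction is simply f₁ = P = 67 N.
B experiences an equal 67 N forward from A (third law). B is in equilibrium, so the floor supplies f₂ = 67 N of static friction (limit μ_s(m_A+m_B)g = 211.7 N, not exceeded).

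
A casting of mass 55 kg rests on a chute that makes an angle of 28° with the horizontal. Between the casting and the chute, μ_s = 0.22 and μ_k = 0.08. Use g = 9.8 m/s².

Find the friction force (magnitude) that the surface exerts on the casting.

f ≈ 38.1 N (up the incline)

The normal reaction is N = m g cos θ = 475.9 N.
For equilibrium along the incline, friction must balance the weight component: f = m g sin θ = 253 N up the slope.
The static-friction ceiling is μ_s N = 0.22 × 475.9 = 104.7 N.
Since |253| > 104.7 N, static friction cannot hold it; the casting slides down the incline and kinetic friction applies: f = μ_k N = 0.08 × 475.9 = 38.1 N.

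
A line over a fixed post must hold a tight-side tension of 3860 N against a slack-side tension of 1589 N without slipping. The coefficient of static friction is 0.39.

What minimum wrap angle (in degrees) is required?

β_min ≈ 130°

T₂/T₁ = e^{μβ} → β = ln(T₂/T₁)/μ.
β = ln(3860/1589)/0.39 = 0.8876/0.39 = 2.276 rad.
In degrees: β = 2.276 × 180/π = 130°.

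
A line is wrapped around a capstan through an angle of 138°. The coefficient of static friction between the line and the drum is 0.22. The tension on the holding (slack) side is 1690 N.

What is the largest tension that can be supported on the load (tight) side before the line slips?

T_max ≈ 2870 N

At impending slip the capstan equation gives T₂/T₁ = e^{μβ} with β in radians.
β = 138° × π/180 = 2.409 rad.
e^{μβ} = e^{0.22×2.409} = 1.699.
T₂ = T₁ · e^{μβ} = 1690 × 1.699 = 2870 N.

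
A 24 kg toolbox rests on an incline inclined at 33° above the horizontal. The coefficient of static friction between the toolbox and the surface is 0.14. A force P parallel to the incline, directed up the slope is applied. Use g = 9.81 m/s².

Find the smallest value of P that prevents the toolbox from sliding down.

P_min ≈ 101 N

The toolbox tends to slide down (tan θ > μ_s), so at the point of impending slip friction acts up-slope at its limit: f = μ_s N.
P is parallel to the surface, so N = m g cos θ = 197 N.
Along the incline: P + μ_s N = m g sin θ, so P = 128 − 0.14×197 = 101 N.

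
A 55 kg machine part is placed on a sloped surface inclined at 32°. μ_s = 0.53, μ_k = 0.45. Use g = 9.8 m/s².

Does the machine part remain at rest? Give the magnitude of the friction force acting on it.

f ≈ 206 N

N = m g cos θ = 457 N.
Down-slope weight component: m g sin θ = 286 N.
μ_s N = 242 N.
286 > 242 N, so it slides; kinetic friction f = μ_k N = 0.45×457 = 206 N.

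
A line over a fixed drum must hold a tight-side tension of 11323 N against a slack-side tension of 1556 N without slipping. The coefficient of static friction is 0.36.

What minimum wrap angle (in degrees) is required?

β_min ≈ 316°

T₂/T₁ = e^{μβ} → β = ln(T₂/T₁)/μ.
β = ln(11323/1556)/0.36 = 1.985/0.36 = 5.513 rad.
In degrees: β = 5.513 × 180/π = 316°.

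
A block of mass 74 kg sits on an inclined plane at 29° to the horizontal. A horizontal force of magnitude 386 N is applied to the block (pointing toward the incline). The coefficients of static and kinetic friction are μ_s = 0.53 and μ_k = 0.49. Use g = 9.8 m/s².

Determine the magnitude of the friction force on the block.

Normal direction: N = m g cos θ + P sin θ = 821.4 N.
Along the incline, the net driving force (taking up-slope positive) is P cos θ − m g sin θ = 337.6 − 351.6 = -13.98 N, so equilibrium requires friction f = 13.98 N (up-slope).
The limit of static friction is μ_s N = 435.3 N.
|f_req| = 13.98 ≤ 435.3 N → the block is in equilibrium; friction equals the required value.

f ≈ 14 N (up the incline)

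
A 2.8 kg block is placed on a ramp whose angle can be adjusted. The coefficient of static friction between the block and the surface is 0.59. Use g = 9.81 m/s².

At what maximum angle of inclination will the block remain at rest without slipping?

At the slip threshold, m g sin θ = μ_s · m g cos θ, so tan θ = μ_s.
θ_max = arctan(0.59) = 30.5°.

θ_max ≈ 30.5°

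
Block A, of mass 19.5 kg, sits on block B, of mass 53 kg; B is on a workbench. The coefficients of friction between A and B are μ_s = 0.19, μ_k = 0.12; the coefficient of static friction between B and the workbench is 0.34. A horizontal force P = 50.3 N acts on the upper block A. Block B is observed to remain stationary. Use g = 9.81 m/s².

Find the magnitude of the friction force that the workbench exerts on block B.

f ≈ 23 N

Normal force at the A–B interface: N₁ = m_A g = 191.3 N.
Maximum static friction on A from B: μ_s N₁ = 0.19×191.3 = 36.35 N.
Since P = 50.3 N > 36.35 N, A slides on B; the A–B friction is kinetic: f₁ = μ_k N₁ = 0.12×191.3 = 23 N.
B experiences an equal 23 N forward from A (third law). B is in equilibrium, so the floor supplies f₂ = 23 N of static friction (limit μ_s(m_A+m_B)g = 241.8 N, not exceeded).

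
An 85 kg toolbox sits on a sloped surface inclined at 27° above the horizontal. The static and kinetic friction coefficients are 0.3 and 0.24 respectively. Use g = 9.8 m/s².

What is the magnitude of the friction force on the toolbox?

f ≈ 178 N (up the incline)

The normal reaction is N = m g cos θ = 742.2 N.
For equilibrium along the incline, friction must balance the weight component: f = m g sin θ = 378.2 N up the slope.
Static friction can supply at most μ_s N = 222.7 N.
|378.2| exceeds 222.7 N, so the toolbox slips down-slope; friction is kinetic, f = μ_k N = 0.24×742.2 = 178 N.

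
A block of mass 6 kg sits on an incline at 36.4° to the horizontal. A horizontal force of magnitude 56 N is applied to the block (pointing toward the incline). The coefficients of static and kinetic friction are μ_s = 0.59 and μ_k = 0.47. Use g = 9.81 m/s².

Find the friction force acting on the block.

The horizontal push has a component P sin θ into the surface, so N = m g cos θ + P sin θ = 47.38 + 33.23 = 80.61 N.
Along the incline, the net driving force (taking up-slope positive) is P cos θ − m g sin θ = 45.07 − 34.93 = 10.15 N, so equilibrium requires friction f = -10.15 N (down-slope).
The limit of static friction is μ_s N = 47.56 N.
|f_req| = 10.15 ≤ 47.56 N → the block is in equilibrium; friction equals the required value.

f ≈ 10.1 N (down the incline)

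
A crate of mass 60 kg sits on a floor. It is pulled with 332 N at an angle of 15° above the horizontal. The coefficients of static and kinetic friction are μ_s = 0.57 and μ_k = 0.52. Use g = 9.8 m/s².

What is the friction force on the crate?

f ≈ 261 N

Vertical equilibrium gives N = m g − P sin α = 502.1 N.
For equilibrium, f = P cos α = 332×cos 15° = 320.7 N.
The static-friction limit is μ_s N = 286.2 N.
The required friction exceeds μ_s N, so the crate moves and f = μ_k N = 261 N.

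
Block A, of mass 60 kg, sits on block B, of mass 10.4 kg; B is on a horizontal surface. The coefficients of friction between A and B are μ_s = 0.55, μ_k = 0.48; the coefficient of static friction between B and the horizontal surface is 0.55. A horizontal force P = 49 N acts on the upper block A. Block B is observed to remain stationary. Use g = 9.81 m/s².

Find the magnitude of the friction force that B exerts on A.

Between the blocks, N₁ = m_A g = 588.6 N.
So the A–B interface can sustain at most μ_s N₁ = 323.7 N of static friction.
Since P = 49 N ≤ 323.7 N, A does not slip on B; friction on A equals P = 49 N.
B experiences an equal 49 N forward from A (third law). B is in equilibrium, so the floor supplies f₂ = 49 N of static friction (limit μ_s(m_A+m_B)g = 379.8 N, not exceeded).

f ≈ 49 N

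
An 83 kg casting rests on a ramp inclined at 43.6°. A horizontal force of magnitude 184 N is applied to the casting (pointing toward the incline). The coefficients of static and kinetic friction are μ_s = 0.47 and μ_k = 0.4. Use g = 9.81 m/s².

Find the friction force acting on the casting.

Resolve perpendicular to the incline: N = m g cos θ + P sin θ = 83×9.81×cos 43.6° + 184×sin 43.6° = 716.5 N.
Parallel to the incline: P cos θ − m g sin θ = 133.2 − 561.5 = -428.3 N; the friction needed to balance this is 428.3 N acting up the slope.
The limit of static friction is μ_s N = 336.8 N.
The required 428.3 N exceeds the static limit, so the casting slides down-slope and f = μ_k N = 0.4×716.5 = 287 N.

f ≈ 287 N (up the incline)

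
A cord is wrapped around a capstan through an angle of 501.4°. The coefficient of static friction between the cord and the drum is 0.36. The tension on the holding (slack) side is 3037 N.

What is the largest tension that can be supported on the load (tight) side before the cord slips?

At impending slip the capstan equation gives T₂/T₁ = e^{μβ} with β in radians.
β = 501.4° × π/180 = 8.751 rad.
e^{μβ} = e^{0.36×8.751} = 23.35.
T₂ = T₁ · e^{μβ} = 3037 × 23.35 = 70900 N.

T_max ≈ 70900 N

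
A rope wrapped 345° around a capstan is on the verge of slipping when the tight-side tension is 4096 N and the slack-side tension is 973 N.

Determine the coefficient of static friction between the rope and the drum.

T₂/T₁ = e^{μβ} → μ = ln(T₂/T₁)/β.
β = 345° = 6.021 rad.
μ = ln(4096/973)/6.021 = ln(4.21)/6.021 = 0.239.

μ ≈ 0.239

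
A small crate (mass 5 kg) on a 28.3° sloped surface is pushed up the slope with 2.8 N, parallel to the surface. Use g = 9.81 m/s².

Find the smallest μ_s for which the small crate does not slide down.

N = m g cos θ = 43.19 N.
Friction must make up the shortfall along the incline: f = m g sin θ − P = 23.25 − 2.8 = 20.45 N.
At the threshold f = μ_s N, so μ_s,min = 20.45/43.19 = 0.474.

μ_s,min ≈ 0.474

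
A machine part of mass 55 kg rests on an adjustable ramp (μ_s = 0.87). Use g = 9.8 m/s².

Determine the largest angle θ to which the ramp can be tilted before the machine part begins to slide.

At the slip threshold, m g sin θ = μ_s · m g cos θ, so tan θ = μ_s.
θ_max = arctan(0.87) = 41°.

θ_max ≈ 41°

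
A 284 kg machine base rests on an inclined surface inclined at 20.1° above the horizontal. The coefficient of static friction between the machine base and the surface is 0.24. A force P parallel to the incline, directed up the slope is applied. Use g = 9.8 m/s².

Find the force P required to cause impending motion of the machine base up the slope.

P ≈ 1580 N

At impending motion up the slope, friction acts down-slope at its limit: f = μ_s N.
P is parallel to the surface, so N = m g cos θ = 2610 N.
Along the incline: P = m g sin θ + μ_s N = 956 + 0.24×2610 = 1580 N.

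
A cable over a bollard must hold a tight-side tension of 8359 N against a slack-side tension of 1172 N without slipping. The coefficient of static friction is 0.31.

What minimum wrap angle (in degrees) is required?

T₂/T₁ = e^{μβ} → β = ln(T₂/T₁)/μ.
β = ln(8359/1172)/0.31 = 1.965/0.31 = 6.338 rad.
In degrees: β = 6.338 × 180/π = 363°.

β_min ≈ 363°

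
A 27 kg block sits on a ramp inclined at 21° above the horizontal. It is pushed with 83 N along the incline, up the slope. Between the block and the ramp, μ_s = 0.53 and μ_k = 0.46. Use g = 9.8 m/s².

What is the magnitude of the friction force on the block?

The normal reaction is N = m g cos θ = 247 N.
For equilibrium along the incline the friction force must supply f = m g sin θ − P = 94.82 − 83 = 11.82 N (positive meaning up-slope).
Static friction can supply at most μ_s N = 130.9 N.
Since |11.82| ≤ 130.9 N, static friction is sufficient; f equals the required value, not μ_s N.

f ≈ 11.8 N (up the incline)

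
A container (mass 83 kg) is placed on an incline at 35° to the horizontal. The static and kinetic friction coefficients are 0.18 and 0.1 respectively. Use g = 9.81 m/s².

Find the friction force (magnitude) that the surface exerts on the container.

f ≈ 66.7 N (up the incline)

Normal force: N = m g cos θ = 83 × 9.81 × cos 35° = 667 N.
For equilibrium along the incline, friction must balance the weight component: f = m g sin θ = 467 N up the slope.
The static-friction ceiling is μ_s N = 0.18 × 667 = 120.1 N.
Since |467| > 120.1 N, static friction cannot hold it; the container slides down the incline and kinetic friction applies: f = μ_k N = 0.1 × 667 = 66.7 N.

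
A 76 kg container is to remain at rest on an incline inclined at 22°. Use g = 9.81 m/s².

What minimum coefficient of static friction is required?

μ_s,min ≈ 0.404

At the slip threshold m g sin θ = μ_s m g cos θ, so μ_s,min = tan θ.
μ_s,min = tan 22° = 0.404.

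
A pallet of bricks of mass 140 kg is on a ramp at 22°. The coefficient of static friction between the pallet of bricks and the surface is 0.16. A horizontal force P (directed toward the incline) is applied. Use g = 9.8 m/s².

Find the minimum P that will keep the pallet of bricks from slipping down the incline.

The pallet of bricks tends to slide down (tan θ > μ_s), so at the point of impending slip friction acts up-slope at its limit: f = μ_s N.
Perpendicular to the incline: N = m g cos θ + P sin θ.
Along the incline: P cos θ + μ_s N = m g sin θ, i.e. P cos θ + μ_s (m g cos θ + P sin θ) = m g sin θ.
Solving, P (cos θ + μ_s sin θ) = m g (sin θ − μ_s cos θ), so P = 1370×0.2263/0.9871 = 314 N.

P_min ≈ 314 N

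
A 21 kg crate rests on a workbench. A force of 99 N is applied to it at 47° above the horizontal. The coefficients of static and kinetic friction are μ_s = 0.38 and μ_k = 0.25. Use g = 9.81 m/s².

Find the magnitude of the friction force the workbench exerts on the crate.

N = m g − P sin α = 206 − 99×sin 47° = 133.6 N.
For equilibrium, f = P cos α = 99×cos 47° = 67.52 N.
The static-friction limit is μ_s N = 50.77 N.
67.52 > 50.77 N → the crate slides; f = μ_k N = 0.25×133.6 = 33.4 N.

f ≈ 33.4 N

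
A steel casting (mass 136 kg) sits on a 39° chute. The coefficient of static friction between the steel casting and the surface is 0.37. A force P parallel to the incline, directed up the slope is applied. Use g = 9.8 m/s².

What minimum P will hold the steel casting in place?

The steel casting tends to slide down (tan θ > μ_s), so at the point of impending slip friction acts up-slope at its limit: f = μ_s N.
P is parallel to the surface, so N = m g cos θ = 1040 N.
Along the incline: P + μ_s N = m g sin θ, so P = 839 − 0.37×1040 = 456 N.

P_min ≈ 456 N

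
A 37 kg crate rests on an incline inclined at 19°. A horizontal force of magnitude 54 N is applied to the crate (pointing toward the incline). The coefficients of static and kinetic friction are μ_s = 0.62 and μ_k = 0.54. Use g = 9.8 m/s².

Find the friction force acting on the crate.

The horizontal push has a component P sin θ into the surface, so N = m g cos θ + P sin θ = 342.8 + 17.58 = 360.4 N.
Along the incline, the net driving force (taking up-slope positive) is P cos θ − m g sin θ = 51.06 − 118.1 = -66.99 N, so equilibrium requires friction f = 66.99 N (up-slope).
The limit of static friction is μ_s N = 223.5 N.
Since 66.99 N is within the 223.5 N limit, the crate stays put and friction is exactly 67 N.

f ≈ 67 N (up the incline)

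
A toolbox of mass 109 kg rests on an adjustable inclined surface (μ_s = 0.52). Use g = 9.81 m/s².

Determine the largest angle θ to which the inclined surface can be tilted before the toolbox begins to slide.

At the slip threshold, m g sin θ = μ_s · m g cos θ, so tan θ = μ_s.
θ_max = arctan(0.52) = 27.5°.

θ_max ≈ 27.5°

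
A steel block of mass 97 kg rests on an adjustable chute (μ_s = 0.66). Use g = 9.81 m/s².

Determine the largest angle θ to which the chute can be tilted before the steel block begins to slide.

θ_max ≈ 33.4°

At the slip threshold, m g sin θ = μ_s · m g cos θ, so tan θ = μ_s.
θ_max = arctan(0.66) = 33.4°.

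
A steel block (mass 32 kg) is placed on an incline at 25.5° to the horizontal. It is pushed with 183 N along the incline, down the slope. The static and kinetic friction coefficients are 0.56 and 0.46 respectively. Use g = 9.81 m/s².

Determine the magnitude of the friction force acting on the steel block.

The normal reaction is N = m g cos θ = 283.3 N.
For equilibrium along the incline the friction force must supply f = m g sin θ + P = 135.1 + 183 = 318.1 N (positive meaning up-slope).
Maximum static friction available: μ_s N = 0.56 × 283.3 = 158.7 N.
Since |318.1| > 158.7 N, static friction cannot hold it; the steel block slides down the incline and kinetic friction applies: f = μ_k N = 0.46 × 283.3 = 130 N.

f ≈ 130 N (up the incline)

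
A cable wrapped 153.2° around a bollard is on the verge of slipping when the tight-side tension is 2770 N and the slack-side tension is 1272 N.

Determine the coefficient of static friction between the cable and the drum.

T₂/T₁ = e^{μβ} → μ = ln(T₂/T₁)/β.
β = 153.2° = 2.674 rad.
μ = ln(2770/1272)/2.674 = ln(2.178)/2.674 = 0.291.

μ ≈ 0.291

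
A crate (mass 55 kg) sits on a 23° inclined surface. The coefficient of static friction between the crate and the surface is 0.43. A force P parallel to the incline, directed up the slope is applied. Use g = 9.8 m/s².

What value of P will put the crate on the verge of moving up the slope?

At impending motion up the slope, friction acts down-slope at its limit: f = μ_s N.
P is parallel to the surface, so N = m g cos θ = 496 N.
Along the incline: P = m g sin θ + μ_s N = 211 + 0.43×496 = 424 N.

P ≈ 424 N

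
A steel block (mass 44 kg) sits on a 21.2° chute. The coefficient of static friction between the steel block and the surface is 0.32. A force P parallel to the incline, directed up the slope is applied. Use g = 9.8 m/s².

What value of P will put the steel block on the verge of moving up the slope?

P ≈ 285 N

At impending motion up the slope, friction acts down-slope at its limit: f = μ_s N.
P is parallel to the surface, so N = m g cos θ = 402 N.
Along the incline: P = m g sin θ + μ_s N = 156 + 0.32×402 = 285 N.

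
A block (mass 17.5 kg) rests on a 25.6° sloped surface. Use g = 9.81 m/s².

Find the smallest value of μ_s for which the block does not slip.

At the slip threshold m g sin θ = μ_s m g cos θ, so μ_s,min = tan θ.
μ_s,min = tan 25.6° = 0.479.

μ_s,min ≈ 0.479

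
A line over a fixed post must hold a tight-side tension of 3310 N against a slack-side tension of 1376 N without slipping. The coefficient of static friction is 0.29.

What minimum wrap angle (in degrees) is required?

T₂/T₁ = e^{μβ} → β = ln(T₂/T₁)/μ.
β = ln(3310/1376)/0.29 = 0.8778/0.29 = 3.027 rad.
In degrees: β = 3.027 × 180/π = 173°.

β_min ≈ 173°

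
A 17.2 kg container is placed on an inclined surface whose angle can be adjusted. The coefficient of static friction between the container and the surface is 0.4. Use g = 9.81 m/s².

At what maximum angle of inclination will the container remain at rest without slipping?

θ_max ≈ 21.8°

At the slip threshold, m g sin θ = μ_s · m g cos θ, so tan θ = μ_s.
θ_max = arctan(0.4) = 21.8°.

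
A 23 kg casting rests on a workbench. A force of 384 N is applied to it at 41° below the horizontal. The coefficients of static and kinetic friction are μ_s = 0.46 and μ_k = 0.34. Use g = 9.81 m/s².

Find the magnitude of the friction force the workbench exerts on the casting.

Vertical equilibrium gives N = m g + P sin α = 477.6 N.
Horizontally, friction must balance P cos α = 289.8 N.
μ_s N = 0.46 × 477.6 = 219.7 N.
289.8 > 219.7 N → the casting slides; f = μ_k N = 0.34×477.6 = 162 N.

f ≈ 162 N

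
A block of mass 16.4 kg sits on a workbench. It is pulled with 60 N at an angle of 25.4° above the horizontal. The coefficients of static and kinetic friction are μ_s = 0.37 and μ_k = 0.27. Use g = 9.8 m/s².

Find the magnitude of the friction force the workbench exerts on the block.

The vertical component of P reduces the normal force: N = m g − P sin α = 160.7 − 25.74 = 135 N.
For equilibrium, f = P cos α = 60×cos 25.4° = 54.2 N.
μ_s N = 0.37 × 135 = 49.94 N.
54.2 > 49.94 N → the block slides; f = μ_k N = 0.27×135 = 36.4 N.

f ≈ 36.4 N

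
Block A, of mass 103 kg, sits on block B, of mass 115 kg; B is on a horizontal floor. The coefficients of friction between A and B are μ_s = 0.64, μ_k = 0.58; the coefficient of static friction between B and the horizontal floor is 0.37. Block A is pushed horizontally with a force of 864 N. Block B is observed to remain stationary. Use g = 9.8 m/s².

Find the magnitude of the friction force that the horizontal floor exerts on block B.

The normal force B exerts on A is simply A's weight, N₁ = 1009 N.
So the A–B interface can sustain at most μ_s N₁ = 646 N of static friction.
Since P = 864 N > 646 N, A slides on B; the A–B friction is kinetic: f₁ = μ_k N₁ = 0.58×1009 = 585 N.
By Newton's third law B feels 585 N forward from A. With B stationary, the floor's static friction on B balances it: f₂ = 585 N (well within μ_s(m_A+m_B)g = 790.5 N).

f ≈ 585 N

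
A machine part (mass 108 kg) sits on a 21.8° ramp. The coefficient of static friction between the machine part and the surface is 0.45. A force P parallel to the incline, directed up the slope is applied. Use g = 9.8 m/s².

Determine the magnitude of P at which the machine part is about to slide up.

P ≈ 835 N

At impending motion up the slope, friction acts down-slope at its limit: f = μ_s N.
P is parallel to the surface, so N = m g cos θ = 983 N.
Along the incline: P = m g sin θ + μ_s N = 393 + 0.45×983 = 835 N.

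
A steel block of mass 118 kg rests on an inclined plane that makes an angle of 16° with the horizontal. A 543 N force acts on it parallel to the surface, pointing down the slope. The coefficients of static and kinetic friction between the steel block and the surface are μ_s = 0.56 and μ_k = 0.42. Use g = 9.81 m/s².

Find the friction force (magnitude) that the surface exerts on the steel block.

f ≈ 467 N (up the incline)

Perpendicular to the surface, N = m g cos θ = 118·9.81·cos 16° = 1113 N.
Parallel to the incline, ΣF = 0 gives f = m g sin θ + P = 319.1 + 543 = 862.1 N (up-slope positive).
The static-friction ceiling is μ_s N = 0.56 × 1113 = 623.1 N.
|862.1| exceeds 623.1 N, so the steel block slips down-slope; friction is kinetic, f = μ_k N = 0.42×1113 = 467 N.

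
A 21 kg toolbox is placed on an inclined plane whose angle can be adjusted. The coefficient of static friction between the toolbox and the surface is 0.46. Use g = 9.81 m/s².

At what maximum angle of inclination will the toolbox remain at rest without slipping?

At the slip threshold, m g sin θ = μ_s · m g cos θ, so tan θ = μ_s.
θ_max = arctan(0.46) = 24.7°.

θ_max ≈ 24.7°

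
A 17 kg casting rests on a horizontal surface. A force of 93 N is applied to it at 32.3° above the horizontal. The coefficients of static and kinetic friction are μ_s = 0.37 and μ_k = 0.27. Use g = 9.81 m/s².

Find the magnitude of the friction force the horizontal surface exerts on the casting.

f ≈ 31.6 N

N = m g − P sin α = 166.8 − 93×sin 32.3° = 117.1 N.
The horizontal driving force is P cos α = 78.61 N, so equilibrium needs friction f = 78.61 N.
The static-friction limit is μ_s N = 43.32 N.
78.61 > 43.32 N → the casting slides; f = μ_k N = 0.27×117.1 = 31.6 N.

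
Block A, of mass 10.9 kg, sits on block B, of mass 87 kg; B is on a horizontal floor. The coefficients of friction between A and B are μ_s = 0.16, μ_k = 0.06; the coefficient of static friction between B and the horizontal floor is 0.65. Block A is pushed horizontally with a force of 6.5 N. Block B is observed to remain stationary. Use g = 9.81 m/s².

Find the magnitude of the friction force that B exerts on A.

f ≈ 6.5 N

The normal force B exerts on A is simply A's weight, N₁ = 106.9 N.
So the A–B interface can sustain at most μ_s N₁ = 17.11 N of static friction.
P = 6.5 N is within that limit, so A and B move together (both at rest); the A–B friction is simply f₁ = P = 6.5 N.
By Newton's third law B feels 6.5 N forward from A. With B stationary, the floor's static friction on B balances it: f₂ = 6.5 N (well within μ_s(m_A+m_B)g = 624.3 N).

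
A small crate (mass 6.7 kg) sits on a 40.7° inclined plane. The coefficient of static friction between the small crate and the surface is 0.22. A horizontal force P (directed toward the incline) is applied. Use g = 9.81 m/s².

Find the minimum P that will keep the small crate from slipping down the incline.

P_min ≈ 35.4 N

The small crate tends to slide down (tan θ > μ_s), so at the point of impending slip friction acts up-slope at its limit: f = μ_s N.
Perpendicular to the incline: N = m g cos θ + P sin θ.
Along the incline: P cos θ + μ_s N = m g sin θ, i.e. P cos θ + μ_s (m g cos θ + P sin θ) = m g sin θ.
Solving, P (cos θ + μ_s sin θ) = m g (sin θ − μ_s cos θ), so P = 65.7×0.4853/0.9016 = 35.4 N.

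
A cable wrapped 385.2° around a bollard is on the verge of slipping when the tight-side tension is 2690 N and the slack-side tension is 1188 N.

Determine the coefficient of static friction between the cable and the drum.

T₂/T₁ = e^{μβ} → μ = ln(T₂/T₁)/β.
β = 385.2° = 6.723 rad.
μ = ln(2690/1188)/6.723 = ln(2.264)/6.723 = 0.122.

μ ≈ 0.122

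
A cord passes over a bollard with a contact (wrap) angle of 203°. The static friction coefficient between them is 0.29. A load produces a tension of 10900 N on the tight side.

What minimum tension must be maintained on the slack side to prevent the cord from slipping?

T_min ≈ 3900 N

Capstan equation at impending slip: T_tight/T_slack = e^{μβ}.
β = 203° = 3.543 rad; e^{μβ} = e^{0.29×3.543} = 2.794.
T_slack = T_tight / e^{μβ} = 10900 / 2.794 = 3900 N.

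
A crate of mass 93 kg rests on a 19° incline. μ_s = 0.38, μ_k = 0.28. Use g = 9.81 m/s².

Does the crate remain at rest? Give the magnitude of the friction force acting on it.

N = m g cos θ = 863 N.
Down-slope weight component: m g sin θ = 297 N.
μ_s N = 328 N.
297 ≤ 328 N, so it stays put; friction = 297 N.

f ≈ 297 N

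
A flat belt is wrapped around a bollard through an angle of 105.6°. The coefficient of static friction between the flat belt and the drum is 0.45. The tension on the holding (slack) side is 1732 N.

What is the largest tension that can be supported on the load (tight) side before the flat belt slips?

T_max ≈ 3970 N

At impending slip the capstan equation gives T₂/T₁ = e^{μβ} with β in radians.
β = 105.6° × π/180 = 1.843 rad.
e^{μβ} = e^{0.45×1.843} = 2.292.
T₂ = T₁ · e^{μβ} = 1732 × 2.292 = 3970 N.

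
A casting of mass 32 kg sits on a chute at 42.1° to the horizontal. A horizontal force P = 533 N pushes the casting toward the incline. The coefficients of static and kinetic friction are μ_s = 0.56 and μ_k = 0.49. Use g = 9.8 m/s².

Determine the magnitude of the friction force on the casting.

The horizontal push has a component P sin θ into the surface, so N = m g cos θ + P sin θ = 232.7 + 357.3 = 590 N.
Along the incline, the net driving force (taking up-slope positive) is P cos θ − m g sin θ = 395.5 − 210.2 = 185.2 N, so equilibrium requires friction f = -185.2 N (down-slope).
Maximum static friction: μ_s N = 0.56 × 590 = 330.4 N.
Since 185.2 N is within the 330.4 N limit, the casting stays put and friction is exactly 185 N.

f ≈ 185 N (down the incline)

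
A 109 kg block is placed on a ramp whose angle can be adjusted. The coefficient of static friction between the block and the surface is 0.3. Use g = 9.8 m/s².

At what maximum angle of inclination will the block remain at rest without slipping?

θ_max ≈ 16.7°

At the slip threshold, m g sin θ = μ_s · m g cos θ, so tan θ = μ_s.
θ_max = arctan(0.3) = 16.7°.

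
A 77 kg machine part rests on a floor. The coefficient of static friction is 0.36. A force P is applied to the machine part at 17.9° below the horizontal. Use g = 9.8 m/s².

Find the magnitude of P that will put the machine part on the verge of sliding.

N = m g + P sin α (the push presses the machine part into the floor).
At impending slip, P cos α = μ_s N = μ_s (m g + P sin α).
Solving: P (cos α − μ_s sin α) = μ_s m g → P = 0.36×755/(cos 17.9° − 0.36 sin 17.9°) = 272/0.8409 = 323 N.

P ≈ 323 N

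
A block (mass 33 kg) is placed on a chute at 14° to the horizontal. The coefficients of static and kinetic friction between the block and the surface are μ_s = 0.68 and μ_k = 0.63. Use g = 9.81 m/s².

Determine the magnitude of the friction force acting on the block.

The normal reaction is N = m g cos θ = 314.1 N.
Along the slope the weight component is m g sin θ = 78.32 N; friction must supply exactly this, acting up-slope.
The static-friction ceiling is μ_s N = 0.68 × 314.1 = 213.6 N.
Since |78.32| ≤ 213.6 N, static friction is sufficient; f equals the required value, not μ_s N.

f ≈ 78.3 N (up the incline)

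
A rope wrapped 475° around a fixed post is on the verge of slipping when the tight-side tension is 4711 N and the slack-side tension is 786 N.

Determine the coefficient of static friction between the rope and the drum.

μ ≈ 0.216

T₂/T₁ = e^{μβ} → μ = ln(T₂/T₁)/β.
β = 475° = 8.29 rad.
μ = ln(4711/786)/8.29 = ln(5.994)/8.29 = 0.216.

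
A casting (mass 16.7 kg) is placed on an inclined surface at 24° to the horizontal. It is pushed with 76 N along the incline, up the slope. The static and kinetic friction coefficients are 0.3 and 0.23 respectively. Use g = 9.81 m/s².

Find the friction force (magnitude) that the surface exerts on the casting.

f ≈ 9.37 N (down the incline)

Normal force: N = m g cos θ = 16.7 × 9.81 × cos 24° = 149.7 N.
The friction needed for equilibrium is m g sin θ − P = 66.63 − 76 = -9.366 N, measured positive up-slope.
Static friction can supply at most μ_s N = 44.9 N.
Since |-9.366| ≤ 44.9 N, static friction is sufficient; f equals the required value, not μ_s N.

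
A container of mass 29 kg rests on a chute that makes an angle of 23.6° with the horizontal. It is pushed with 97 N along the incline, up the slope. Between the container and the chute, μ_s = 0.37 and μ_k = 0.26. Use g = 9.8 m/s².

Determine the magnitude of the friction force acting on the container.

The normal reaction is N = m g cos θ = 260.4 N.
The friction needed for equilibrium is m g sin θ − P = 113.8 − 97 = 16.78 N, measured positive up-slope.
Maximum static friction available: μ_s N = 0.37 × 260.4 = 96.36 N.
Since |16.78| ≤ 96.36 N, static friction is sufficient; f equals the required value, not μ_s N.

f ≈ 16.8 N (up the incline)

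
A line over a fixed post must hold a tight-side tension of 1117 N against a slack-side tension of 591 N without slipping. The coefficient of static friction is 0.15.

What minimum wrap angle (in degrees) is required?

T₂/T₁ = e^{μβ} → β = ln(T₂/T₁)/μ.
β = ln(1117/591)/0.15 = 0.6366/0.15 = 4.244 rad.
In degrees: β = 4.244 × 180/π = 243°.

β_min ≈ 243°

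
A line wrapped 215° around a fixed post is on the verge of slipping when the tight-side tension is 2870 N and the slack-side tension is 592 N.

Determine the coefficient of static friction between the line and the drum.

μ ≈ 0.421

T₂/T₁ = e^{μβ} → μ = ln(T₂/T₁)/β.
β = 215° = 3.752 rad.
μ = ln(2870/592)/3.752 = ln(4.848)/3.752 = 0.421.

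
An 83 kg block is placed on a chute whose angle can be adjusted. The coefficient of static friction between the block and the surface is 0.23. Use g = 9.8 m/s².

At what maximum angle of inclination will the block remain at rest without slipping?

At the slip threshold, m g sin θ = μ_s · m g cos θ, so tan θ = μ_s.
θ_max = arctan(0.23) = 13°.

θ_max ≈ 13°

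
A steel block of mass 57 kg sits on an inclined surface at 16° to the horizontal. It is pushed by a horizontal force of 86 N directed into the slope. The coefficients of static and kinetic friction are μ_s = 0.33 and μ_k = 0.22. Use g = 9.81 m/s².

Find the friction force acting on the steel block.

Normal direction: N = m g cos θ + P sin θ = 561.2 N.
Along the incline, the net driving force (taking up-slope positive) is P cos θ − m g sin θ = 82.67 − 154.1 = -71.46 N, so equilibrium requires friction f = 71.46 N (up-slope).
Maximum static friction: μ_s N = 0.33 × 561.2 = 185.2 N.
Since 71.46 N is within the 185.2 N limit, the steel block stays put and friction is exactly 71.5 N.

f ≈ 71.5 N (up the incline)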